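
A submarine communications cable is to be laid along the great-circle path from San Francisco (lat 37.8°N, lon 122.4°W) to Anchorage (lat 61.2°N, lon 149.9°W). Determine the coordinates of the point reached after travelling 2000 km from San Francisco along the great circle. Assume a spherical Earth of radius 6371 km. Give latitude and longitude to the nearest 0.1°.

≈ lat 53.1°N, lon 136.1°W

Write both endpoints as unit vectors p₁, p₂ with components (cos φ cos λ, cos φ sin λ, sin φ).
The central angle between the endpoints is δ = arccos(p₁·p₂) ≈ 0.506 rad (29.0°). The total great-circle distance is δ·R ≈ 0.506 × 6371 ≈ 3223 km, so the target fraction is f = 2000/3223 ≈ 0.621.
Interpolate at f ≈ 0.621 with slerp weights a = sin((1−f)δ)/sin δ ≈ 0.394, b = sin(fδ)/sin δ ≈ 0.637.
p = a·p₁ + b·p₂ ≈ (-0.432, -0.417, 0.800); φ = arcsin(p_z) ≈ 53.10°, λ = atan2(p_y, p_x) ≈ -136.06°.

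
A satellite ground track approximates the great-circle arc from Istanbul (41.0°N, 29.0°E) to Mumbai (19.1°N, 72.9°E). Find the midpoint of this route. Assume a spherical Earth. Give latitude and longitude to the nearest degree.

Write both endpoints as unit vectors p₁, p₂ with components (cos φ cos λ, cos φ sin λ, sin φ).
The central angle between the endpoints is δ = arccos(p₁·p₂) ≈ 0.755 rad (43.2°).
Interpolate at f = 1/2 with slerp weights a = sin((1−f)δ)/sin δ ≈ 0.538, b = sin(fδ)/sin δ ≈ 0.538.
p = a·p₁ + b·p₂ ≈ (0.504, 0.683, 0.529); φ = arcsin(p_z) ≈ 31.93°, λ = atan2(p_y, p_x) ≈ 53.53°.

≈ 32°N, 54°E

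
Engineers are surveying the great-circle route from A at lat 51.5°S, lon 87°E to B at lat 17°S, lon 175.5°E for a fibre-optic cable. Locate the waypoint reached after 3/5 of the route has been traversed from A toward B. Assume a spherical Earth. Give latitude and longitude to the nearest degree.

Convert each endpoint to a unit vector on the sphere (x = cos φ cos λ, y = cos φ sin λ, z = sin φ).
The central angle between the endpoints is δ = arccos(p₁·p₂) ≈ 1.324 rad (75.9°).
Interpolate at f = 3/5 with slerp weights a = sin((1−f)δ)/sin δ ≈ 0.521, b = sin(fδ)/sin δ ≈ 0.736.
p = a·p₁ + b·p₂ ≈ (-0.684, 0.379, -0.623); φ = arcsin(p_z) ≈ -38.52°, λ = atan2(p_y, p_x) ≈ 151.02°.

≈ lat 39°S, lon 151°E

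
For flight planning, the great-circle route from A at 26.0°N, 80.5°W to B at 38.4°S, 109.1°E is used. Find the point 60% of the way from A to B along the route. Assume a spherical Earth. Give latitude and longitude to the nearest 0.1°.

Write both endpoints as unit vectors p₁, p₂ with components (cos φ cos λ, cos φ sin λ, sin φ).
The central angle between the endpoints is δ = arccos(p₁·p₂) ≈ 2.883 rad (165.2°).
Interpolate at f = 0.60 with slerp weights a = sin((1−f)δ)/sin δ ≈ 3.578, b = sin(fδ)/sin δ ≈ 3.864.
p = a·p₁ + b·p₂ ≈ (-0.460, -0.310, -0.832); φ = arcsin(p_z) ≈ -56.31°, λ = atan2(p_y, p_x) ≈ -146.06°.

≈ 56.3°S, 146.1°W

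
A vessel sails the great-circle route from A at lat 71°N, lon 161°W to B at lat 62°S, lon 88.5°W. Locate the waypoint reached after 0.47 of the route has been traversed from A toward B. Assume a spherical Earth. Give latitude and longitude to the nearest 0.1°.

Convert each endpoint to a unit vector on the sphere (x = cos φ cos λ, y = cos φ sin λ, z = sin φ).
The central angle between the endpoints is δ = arccos(p₁·p₂) ≈ 2.480 rad (142.1°).
Interpolate at f = 0.47 with slerp weights a = sin((1−f)δ)/sin δ ≈ 1.574, b = sin(fδ)/sin δ ≈ 1.495.
p = a·p₁ + b·p₂ ≈ (-0.466, -0.869, 0.168); φ = arcsin(p_z) ≈ 9.66°, λ = atan2(p_y, p_x) ≈ -118.22°.

≈ lat 9.7°N, lon 118.2°W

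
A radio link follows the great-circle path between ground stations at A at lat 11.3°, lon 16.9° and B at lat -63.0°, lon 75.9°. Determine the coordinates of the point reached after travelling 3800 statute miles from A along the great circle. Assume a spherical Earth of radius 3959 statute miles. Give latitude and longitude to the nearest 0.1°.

From cos δ = sin φ₁ sin φ₂ + cos φ₁ cos φ₂ cos Δλ, the central angle is δ ≈ 1.516 rad (86.9°). The total great-circle distance is δ·R ≈ 1.516 × 3959 ≈ 6002 mi, so the target fraction is f = 3800/6002 ≈ 0.633.
Interpolate at f ≈ 0.633 with slerp weights a = sin((1−f)δ)/sin δ ≈ 0.529, b = sin(fδ)/sin δ ≈ 0.820.
p = a·p₁ + b·p₂ ≈ (0.587, 0.512, -0.627); φ = arcsin(p_z) ≈ -38.85°, λ = atan2(p_y, p_x) ≈ 41.10°.

≈ lat -38.9°, lon 41.1°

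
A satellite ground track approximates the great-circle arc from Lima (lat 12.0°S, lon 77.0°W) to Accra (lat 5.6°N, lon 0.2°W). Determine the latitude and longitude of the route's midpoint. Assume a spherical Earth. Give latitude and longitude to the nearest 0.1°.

≈ lat 4.1°S, lon 38.2°W

Convert each endpoint to a unit vector on the sphere (x = cos φ cos λ, y = cos φ sin λ, z = sin φ).
The central angle between the endpoints is δ = arccos(p₁·p₂) ≈ 1.367 rad (78.3°).
Interpolate at f = 1/2 with slerp weights a = sin((1−f)δ)/sin δ ≈ 0.645, b = sin(fδ)/sin δ ≈ 0.645.
p = a·p₁ + b·p₂ ≈ (0.784, -0.617, -0.071); φ = arcsin(p_z) ≈ -4.08°, λ = atan2(p_y, p_x) ≈ -38.21°.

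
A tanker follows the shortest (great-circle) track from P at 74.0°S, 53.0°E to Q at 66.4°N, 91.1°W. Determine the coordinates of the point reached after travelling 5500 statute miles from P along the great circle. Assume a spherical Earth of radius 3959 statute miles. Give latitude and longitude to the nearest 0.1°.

≈ 13.9°S, 47.8°W

The haversine formula gives a central angle δ ≈ 2.897 rad (166.0°) between the endpoints. The total great-circle distance is δ·R ≈ 2.897 × 3959 ≈ 11470 mi, so the target fraction is f = 5500/11470 ≈ 0.480.
Interpolate at f ≈ 0.480 with slerp weights a = sin((1−f)δ)/sin δ ≈ 4.122, b = sin(fδ)/sin δ ≈ 4.063.
p = a·p₁ + b·p₂ ≈ (0.653, -0.719, -0.240); φ = arcsin(p_z) ≈ -13.88°, λ = atan2(p_y, p_x) ≈ -47.76°.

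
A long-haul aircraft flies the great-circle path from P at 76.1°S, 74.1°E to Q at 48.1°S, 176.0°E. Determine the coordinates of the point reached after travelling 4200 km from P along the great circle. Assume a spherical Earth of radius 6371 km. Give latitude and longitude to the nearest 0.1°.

≈ 56.2°S, 171.0°E

Convert each endpoint to a unit vector on the sphere (x = cos φ cos λ, y = cos φ sin λ, z = sin φ).
The central angle between the endpoints is δ = arccos(p₁·p₂) ≈ 0.810 rad (46.4°). The total great-circle distance is δ·R ≈ 0.810 × 6371 ≈ 5161 km, so the target fraction is f = 4200/5161 ≈ 0.814.
Interpolate at f ≈ 0.814 with slerp weights a = sin((1−f)δ)/sin δ ≈ 0.207, b = sin(fδ)/sin δ ≈ 0.846.
p = a·p₁ + b·p₂ ≈ (-0.550, 0.087, -0.831); φ = arcsin(p_z) ≈ -56.18°, λ = atan2(p_y, p_x) ≈ 170.97°.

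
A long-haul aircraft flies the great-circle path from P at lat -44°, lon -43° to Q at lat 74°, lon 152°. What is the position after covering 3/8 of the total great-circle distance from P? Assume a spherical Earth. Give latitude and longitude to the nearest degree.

Convert each endpoint to a unit vector on the sphere (x = cos φ cos λ, y = cos φ sin λ, z = sin φ).
The central angle between the endpoints is δ = arccos(p₁·p₂) ≈ 2.605 rad (149.2°).
Interpolate at f = 3/8 with slerp weights a = sin((1−f)δ)/sin δ ≈ 1.952, b = sin(fδ)/sin δ ≈ 1.620.
p = a·p₁ + b·p₂ ≈ (0.633, -0.748, 0.201); φ = arcsin(p_z) ≈ 11.62°, λ = atan2(p_y, p_x) ≈ -49.78°.

≈ lat 12°, lon -50°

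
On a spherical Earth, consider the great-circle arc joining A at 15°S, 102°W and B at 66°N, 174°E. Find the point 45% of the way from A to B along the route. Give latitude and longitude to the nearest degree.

Write both endpoints as unit vectors p₁, p₂ with components (cos φ cos λ, cos φ sin λ, sin φ).
The central angle between the endpoints is δ = arccos(p₁·p₂) ≈ 1.767 rad (101.3°).
Interpolate at f = 0.45 with slerp weights a = sin((1−f)δ)/sin δ ≈ 0.842, b = sin(fδ)/sin δ ≈ 0.728.
p = a·p₁ + b·p₂ ≈ (-0.464, -0.765, 0.447); φ = arcsin(p_z) ≈ 26.56°, λ = atan2(p_y, p_x) ≈ -121.23°.

≈ 27°N, 121°W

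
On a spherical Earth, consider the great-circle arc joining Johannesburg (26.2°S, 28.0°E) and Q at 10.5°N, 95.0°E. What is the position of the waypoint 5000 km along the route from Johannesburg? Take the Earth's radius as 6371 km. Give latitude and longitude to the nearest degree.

≈ 5°S, 70°E

From cos δ = sin φ₁ sin φ₂ + cos φ₁ cos φ₂ cos Δλ, the central angle is δ ≈ 1.303 rad (74.7°). The total great-circle distance is δ·R ≈ 1.303 × 6371 ≈ 8304 km, so the target fraction is f = 5000/8304 ≈ 0.602.
Interpolate at f ≈ 0.602 with slerp weights a = sin((1−f)δ)/sin δ ≈ 0.514, b = sin(fδ)/sin δ ≈ 0.733.
p = a·p₁ + b·p₂ ≈ (0.344, 0.934, -0.093); φ = arcsin(p_z) ≈ -5.36°, λ = atan2(p_y, p_x) ≈ 69.77°.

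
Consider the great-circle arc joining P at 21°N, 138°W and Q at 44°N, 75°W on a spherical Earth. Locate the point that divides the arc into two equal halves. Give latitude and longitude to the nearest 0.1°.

≈ 36.7°N, 111.0°W

Write both endpoints as unit vectors p₁, p₂ with components (cos φ cos λ, cos φ sin λ, sin φ).
The central angle between the endpoints is δ = arccos(p₁·p₂) ≈ 0.984 rad (56.4°).
Interpolate at f = 1/2 with slerp weights a = sin((1−f)δ)/sin δ ≈ 0.567, b = sin(fδ)/sin δ ≈ 0.567.
p = a·p₁ + b·p₂ ≈ (-0.288, -0.749, 0.597); φ = arcsin(p_z) ≈ 36.68°, λ = atan2(p_y, p_x) ≈ -111.04°.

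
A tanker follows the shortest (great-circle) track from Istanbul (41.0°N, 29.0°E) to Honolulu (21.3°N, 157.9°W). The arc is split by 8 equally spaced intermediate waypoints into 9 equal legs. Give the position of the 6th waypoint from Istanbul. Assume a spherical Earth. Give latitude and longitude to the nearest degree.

≈ (60°N, 165°W)

Write both endpoints as unit vectors p₁, p₂ with components (cos φ cos λ, cos φ sin λ, sin φ).
The central angle between the endpoints is δ = arccos(p₁·p₂) ≈ 2.049 rad (117.4°).
Interpolate at f = 6/9 with slerp weights a = sin((1−f)δ)/sin δ ≈ 0.711, b = sin(fδ)/sin δ ≈ 1.102.
p = a·p₁ + b·p₂ ≈ (-0.483, -0.126, 0.867); φ = arcsin(p_z) ≈ 60.07°, λ = atan2(p_y, p_x) ≈ -165.32°.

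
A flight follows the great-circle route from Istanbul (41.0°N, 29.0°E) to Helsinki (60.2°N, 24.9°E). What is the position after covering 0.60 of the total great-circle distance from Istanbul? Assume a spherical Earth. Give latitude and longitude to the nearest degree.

From cos δ = sin φ₁ sin φ₂ + cos φ₁ cos φ₂ cos Δλ, the central angle is δ ≈ 0.338 rad (19.4°).
Interpolate at f = 0.60 with slerp weights a = sin((1−f)δ)/sin δ ≈ 0.406, b = sin(fδ)/sin δ ≈ 0.607.
p = a·p₁ + b·p₂ ≈ (0.542, 0.276, 0.794); φ = arcsin(p_z) ≈ 52.54°, λ = atan2(p_y, p_x) ≈ 26.97°.

≈ 53°N, 27°E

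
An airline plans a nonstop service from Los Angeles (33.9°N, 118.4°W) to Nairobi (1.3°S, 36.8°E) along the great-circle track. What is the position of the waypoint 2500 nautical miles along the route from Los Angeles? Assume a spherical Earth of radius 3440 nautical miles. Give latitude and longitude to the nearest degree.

Write both endpoints as unit vectors p₁, p₂ with components (cos φ cos λ, cos φ sin λ, sin φ).
The central angle between the endpoints is δ = arccos(p₁·p₂) ≈ 2.443 rad (140.0°). The total great-circle distance is δ·R ≈ 2.443 × 3440 ≈ 8405 nmi, so the target fraction is f = 2500/8405 ≈ 0.297.
Interpolate at f ≈ 0.297 with slerp weights a = sin((1−f)δ)/sin δ ≈ 1.539, b = sin(fδ)/sin δ ≈ 1.033.
p = a·p₁ + b·p₂ ≈ (0.220, -0.505, 0.835); φ = arcsin(p_z) ≈ 56.60°, λ = atan2(p_y, p_x) ≈ -66.47°.

≈ 57°N, 66°W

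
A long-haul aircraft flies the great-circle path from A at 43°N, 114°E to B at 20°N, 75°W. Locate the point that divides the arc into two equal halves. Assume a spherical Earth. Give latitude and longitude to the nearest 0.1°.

From cos δ = sin φ₁ sin φ₂ + cos φ₁ cos φ₂ cos Δλ, the central angle is δ ≈ 2.033 rad (116.5°).
Interpolate at f = 1/2 with slerp weights a = sin((1−f)δ)/sin δ ≈ 0.950, b = sin(fδ)/sin δ ≈ 0.950.
p = a·p₁ + b·p₂ ≈ (-0.052, -0.227, 0.972); φ = arcsin(p_z) ≈ 76.51°, λ = atan2(p_y, p_x) ≈ -102.76°.

≈ 76.5°N, 102.8°W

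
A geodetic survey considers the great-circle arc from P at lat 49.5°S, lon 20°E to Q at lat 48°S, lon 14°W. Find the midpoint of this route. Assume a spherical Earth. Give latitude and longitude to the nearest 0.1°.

≈ lat 50.0°S, lon 2.7°E

Write both endpoints as unit vectors p₁, p₂ with components (cos φ cos λ, cos φ sin λ, sin φ).
The central angle between the endpoints is δ = arccos(p₁·p₂) ≈ 0.389 rad (22.3°).
Interpolate at f = 1/2 with slerp weights a = sin((1−f)δ)/sin δ ≈ 0.510, b = sin(fδ)/sin δ ≈ 0.510.
p = a·p₁ + b·p₂ ≈ (0.642, 0.031, -0.766); φ = arcsin(p_z) ≈ -50.01°, λ = atan2(p_y, p_x) ≈ 2.74°.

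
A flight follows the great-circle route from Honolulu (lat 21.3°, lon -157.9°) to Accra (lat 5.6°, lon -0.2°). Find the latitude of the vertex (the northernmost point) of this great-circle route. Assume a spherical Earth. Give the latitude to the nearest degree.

The great circle lies in the plane with unit normal n̂ = (p₁ × p₂)/|p₁ × p₂|.
Here n̂_z ≈ +0.619; the vertex latitude is φ_max = arccos|n̂_z| ≈ 51.8°.
Check via Clairaut: cos φ_max = |cos φ₁| · sin C = cos(21.3°)·sin(41.6°) ≈ 0.619, again giving ≈ 51.8°.

≈ 52°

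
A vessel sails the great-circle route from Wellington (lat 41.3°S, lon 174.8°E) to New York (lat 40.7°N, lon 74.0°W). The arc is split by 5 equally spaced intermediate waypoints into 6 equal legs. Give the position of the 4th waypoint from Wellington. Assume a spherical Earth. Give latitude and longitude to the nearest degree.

Convert each endpoint to a unit vector on the sphere (x = cos φ cos λ, y = cos φ sin λ, z = sin φ).
The central angle between the endpoints is δ = arccos(p₁·p₂) ≈ 2.261 rad (129.5°).
Interpolate at f = 4/6 with slerp weights a = sin((1−f)δ)/sin δ ≈ 0.887, b = sin(fδ)/sin δ ≈ 1.294.
p = a·p₁ + b·p₂ ≈ (-0.393, -0.882, 0.258); φ = arcsin(p_z) ≈ 14.96°, λ = atan2(p_y, p_x) ≈ -114.02°.

≈ lat 15°N, lon 114°W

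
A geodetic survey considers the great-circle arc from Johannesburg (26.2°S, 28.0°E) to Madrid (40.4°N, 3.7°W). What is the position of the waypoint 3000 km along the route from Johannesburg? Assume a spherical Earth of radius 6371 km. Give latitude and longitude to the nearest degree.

Write both endpoints as unit vectors p₁, p₂ with components (cos φ cos λ, cos φ sin λ, sin φ).
The central angle between the endpoints is δ = arccos(p₁·p₂) ≈ 1.271 rad (72.8°). The total great-circle distance is δ·R ≈ 1.271 × 6371 ≈ 8098 km, so the target fraction is f = 3000/8098 ≈ 0.370.
Interpolate at f ≈ 0.370 with slerp weights a = sin((1−f)δ)/sin δ ≈ 0.751, b = sin(fδ)/sin δ ≈ 0.475.
p = a·p₁ + b·p₂ ≈ (0.956, 0.293, -0.024); φ = arcsin(p_z) ≈ -1.36°, λ = atan2(p_y, p_x) ≈ 17.04°.

≈ 1°S, 17°E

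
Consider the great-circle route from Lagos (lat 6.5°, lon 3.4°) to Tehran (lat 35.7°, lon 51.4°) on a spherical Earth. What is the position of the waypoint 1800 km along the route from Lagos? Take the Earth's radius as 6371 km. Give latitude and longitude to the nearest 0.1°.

≈ lat 16.8°, lon 16.2°

Write both endpoints as unit vectors p₁, p₂ with components (cos φ cos λ, cos φ sin λ, sin φ).
The central angle between the endpoints is δ = arccos(p₁·p₂) ≈ 0.920 rad (52.7°). The total great-circle distance is δ·R ≈ 0.920 × 6371 ≈ 5860 km, so the target fraction is f = 1800/5860 ≈ 0.307.
Interpolate at f ≈ 0.307 with slerp weights a = sin((1−f)δ)/sin δ ≈ 0.748, b = sin(fδ)/sin δ ≈ 0.350.
p = a·p₁ + b·p₂ ≈ (0.919, 0.266, 0.289); φ = arcsin(p_z) ≈ 16.81°, λ = atan2(p_y, p_x) ≈ 16.16°.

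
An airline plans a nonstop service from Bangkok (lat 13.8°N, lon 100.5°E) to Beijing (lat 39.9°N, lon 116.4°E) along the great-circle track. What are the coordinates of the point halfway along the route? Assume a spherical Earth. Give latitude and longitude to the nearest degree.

≈ lat 27°N, lon 108°E

Write both endpoints as unit vectors p₁, p₂ with components (cos φ cos λ, cos φ sin λ, sin φ).
The central angle between the endpoints is δ = arccos(p₁·p₂) ≈ 0.517 rad (29.6°).
Interpolate at f = 1/2 with slerp weights a = sin((1−f)δ)/sin δ ≈ 0.517, b = sin(fδ)/sin δ ≈ 0.517.
p = a·p₁ + b·p₂ ≈ (-0.268, 0.849, 0.455); φ = arcsin(p_z) ≈ 27.07°, λ = atan2(p_y, p_x) ≈ 107.51°.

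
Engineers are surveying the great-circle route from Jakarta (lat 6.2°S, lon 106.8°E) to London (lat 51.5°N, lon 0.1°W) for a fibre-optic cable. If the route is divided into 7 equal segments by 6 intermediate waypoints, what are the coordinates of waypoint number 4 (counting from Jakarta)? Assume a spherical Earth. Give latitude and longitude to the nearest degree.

Convert each endpoint to a unit vector on the sphere (x = cos φ cos λ, y = cos φ sin λ, z = sin φ).
The central angle between the endpoints is δ = arccos(p₁·p₂) ≈ 1.838 rad (105.3°).
Interpolate at f = 4/7 with slerp weights a = sin((1−f)δ)/sin δ ≈ 0.735, b = sin(fδ)/sin δ ≈ 0.900.
p = a·p₁ + b·p₂ ≈ (0.349, 0.699, 0.625); φ = arcsin(p_z) ≈ 38.66°, λ = atan2(p_y, p_x) ≈ 63.46°.

≈ lat 39°N, lon 63°E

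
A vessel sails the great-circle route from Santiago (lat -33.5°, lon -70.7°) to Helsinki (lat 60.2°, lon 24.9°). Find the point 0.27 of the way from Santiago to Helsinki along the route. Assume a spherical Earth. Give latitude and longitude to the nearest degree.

Write both endpoints as unit vectors p₁, p₂ with components (cos φ cos λ, cos φ sin λ, sin φ).
The central angle between the endpoints is δ = arccos(p₁·p₂) ≈ 2.117 rad (121.3°).
Interpolate at f = 0.27 with slerp weights a = sin((1−f)δ)/sin δ ≈ 1.170, b = sin(fδ)/sin δ ≈ 0.633.
p = a·p₁ + b·p₂ ≈ (0.608, -0.788, -0.096); φ = arcsin(p_z) ≈ -5.53°, λ = atan2(p_y, p_x) ≈ -52.37°.

≈ lat -6°, lon -52°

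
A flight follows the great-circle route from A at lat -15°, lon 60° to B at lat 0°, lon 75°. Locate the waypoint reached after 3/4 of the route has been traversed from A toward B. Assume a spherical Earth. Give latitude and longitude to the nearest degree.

≈ lat -4°, lon 71°

Write both endpoints as unit vectors p₁, p₂ with components (cos φ cos λ, cos φ sin λ, sin φ).
The central angle between the endpoints is δ = arccos(p₁·p₂) ≈ 0.368 rad (21.1°).
Interpolate at f = 3/4 with slerp weights a = sin((1−f)δ)/sin δ ≈ 0.255, b = sin(fδ)/sin δ ≈ 0.758.
p = a·p₁ + b·p₂ ≈ (0.319, 0.945, -0.066); φ = arcsin(p_z) ≈ -3.79°, λ = atan2(p_y, p_x) ≈ 71.33°.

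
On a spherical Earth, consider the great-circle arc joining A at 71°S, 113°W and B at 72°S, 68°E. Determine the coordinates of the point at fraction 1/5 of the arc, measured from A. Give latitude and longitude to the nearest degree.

≈ 78°S, 113°W

Write both endpoints as unit vectors p₁, p₂ with components (cos φ cos λ, cos φ sin λ, sin φ).
The central angle between the endpoints is δ = arccos(p₁·p₂) ≈ 0.646 rad (37.0°).
Interpolate at f = 1/5 with slerp weights a = sin((1−f)δ)/sin δ ≈ 0.821, b = sin(fδ)/sin δ ≈ 0.214.
p = a·p₁ + b·p₂ ≈ (-0.080, -0.185, -0.980); φ = arcsin(p_z) ≈ -78.40°, λ = atan2(p_y, p_x) ≈ -113.33°.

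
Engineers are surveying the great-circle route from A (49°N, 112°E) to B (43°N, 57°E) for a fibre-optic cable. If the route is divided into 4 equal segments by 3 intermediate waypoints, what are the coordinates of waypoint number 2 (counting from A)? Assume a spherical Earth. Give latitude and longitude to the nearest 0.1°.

≈ (49.4°N, 82.9°E)

Convert each endpoint to a unit vector on the sphere (x = cos φ cos λ, y = cos φ sin λ, z = sin φ).
The central angle between the endpoints is δ = arccos(p₁·p₂) ≈ 0.660 rad (37.8°).
Interpolate at f = 2/4 with slerp weights a = sin((1−f)δ)/sin δ ≈ 0.529, b = sin(fδ)/sin δ ≈ 0.529.
p = a·p₁ + b·p₂ ≈ (0.081, 0.646, 0.759); φ = arcsin(p_z) ≈ 49.41°, λ = atan2(p_y, p_x) ≈ 82.88°.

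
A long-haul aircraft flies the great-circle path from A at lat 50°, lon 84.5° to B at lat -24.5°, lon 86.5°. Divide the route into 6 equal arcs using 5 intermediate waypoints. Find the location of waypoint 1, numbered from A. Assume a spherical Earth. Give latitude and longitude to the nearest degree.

≈ lat 38°, lon 85°

From cos δ = sin φ₁ sin φ₂ + cos φ₁ cos φ₂ cos Δλ, the central angle is δ ≈ 1.301 rad (74.5°).
Interpolate at f = 1/6 with slerp weights a = sin((1−f)δ)/sin δ ≈ 0.917, b = sin(fδ)/sin δ ≈ 0.223.
p = a·p₁ + b·p₂ ≈ (0.069, 0.789, 0.610); φ = arcsin(p_z) ≈ 37.59°, λ = atan2(p_y, p_x) ≈ 85.01°.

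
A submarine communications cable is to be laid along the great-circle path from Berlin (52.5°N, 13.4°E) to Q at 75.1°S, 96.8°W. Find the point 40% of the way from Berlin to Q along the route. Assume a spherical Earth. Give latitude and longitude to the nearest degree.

The haversine formula gives a central angle δ ≈ 2.533 rad (145.2°) between the endpoints.
Interpolate at f = 0.40 with slerp weights a = sin((1−f)δ)/sin δ ≈ 1.748, b = sin(fδ)/sin δ ≈ 1.485.
p = a·p₁ + b·p₂ ≈ (0.990, -0.133, -0.049); φ = arcsin(p_z) ≈ -2.79°, λ = atan2(p_y, p_x) ≈ -7.63°.

≈ 3°S, 8°W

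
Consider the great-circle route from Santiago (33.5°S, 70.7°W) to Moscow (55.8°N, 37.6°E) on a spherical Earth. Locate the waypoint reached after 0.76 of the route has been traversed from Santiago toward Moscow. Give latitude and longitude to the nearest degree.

≈ 43°N, 6°W

From cos δ = sin φ₁ sin φ₂ + cos φ₁ cos φ₂ cos Δλ, the central angle is δ ≈ 2.219 rad (127.1°).
Interpolate at f = 0.76 with slerp weights a = sin((1−f)δ)/sin δ ≈ 0.637, b = sin(fδ)/sin δ ≈ 1.246.
p = a·p₁ + b·p₂ ≈ (0.730, -0.074, 0.679); φ = arcsin(p_z) ≈ 42.77°, λ = atan2(p_y, p_x) ≈ -5.78°.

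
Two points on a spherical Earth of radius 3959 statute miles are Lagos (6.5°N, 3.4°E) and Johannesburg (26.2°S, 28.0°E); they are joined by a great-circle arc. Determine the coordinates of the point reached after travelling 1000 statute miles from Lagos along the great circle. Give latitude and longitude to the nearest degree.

≈ 5°S, 12°E

The haversine formula gives a central angle δ ≈ 0.707 rad (40.5°) between the endpoints. The total great-circle distance is δ·R ≈ 0.707 × 3959 ≈ 2797 mi, so the target fraction is f = 1000/2797 ≈ 0.357.
Interpolate at f ≈ 0.357 with slerp weights a = sin((1−f)δ)/sin δ ≈ 0.675, b = sin(fδ)/sin δ ≈ 0.385.
p = a·p₁ + b·p₂ ≈ (0.975, 0.202, -0.093); φ = arcsin(p_z) ≈ -5.36°, λ = atan2(p_y, p_x) ≈ 11.70°.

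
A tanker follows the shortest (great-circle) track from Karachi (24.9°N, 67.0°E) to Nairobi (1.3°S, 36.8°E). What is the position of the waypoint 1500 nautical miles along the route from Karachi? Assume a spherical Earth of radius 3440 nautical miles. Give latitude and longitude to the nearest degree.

≈ 9°N, 47°E

From cos δ = sin φ₁ sin φ₂ + cos φ₁ cos φ₂ cos Δλ, the central angle is δ ≈ 0.685 rad (39.3°). The total great-circle distance is δ·R ≈ 0.685 × 3440 ≈ 2358 nmi, so the target fraction is f = 1500/2358 ≈ 0.636.
Interpolate at f ≈ 0.636 with slerp weights a = sin((1−f)δ)/sin δ ≈ 0.390, b = sin(fδ)/sin δ ≈ 0.667.
p = a·p₁ + b·p₂ ≈ (0.672, 0.725, 0.149); φ = arcsin(p_z) ≈ 8.57°, λ = atan2(p_y, p_x) ≈ 47.16°.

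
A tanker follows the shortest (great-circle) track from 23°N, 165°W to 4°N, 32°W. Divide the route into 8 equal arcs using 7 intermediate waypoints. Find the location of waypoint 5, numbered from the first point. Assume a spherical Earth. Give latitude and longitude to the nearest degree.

≈ 26°N, 76°W

From cos δ = sin φ₁ sin φ₂ + cos φ₁ cos φ₂ cos Δλ, the central angle is δ ≈ 2.213 rad (126.8°).
Interpolate at f = 5/8 with slerp weights a = sin((1−f)δ)/sin δ ≈ 0.921, b = sin(fδ)/sin δ ≈ 1.227.
p = a·p₁ + b·p₂ ≈ (0.219, -0.868, 0.446); φ = arcsin(p_z) ≈ 26.46°, λ = atan2(p_y, p_x) ≈ -75.86°.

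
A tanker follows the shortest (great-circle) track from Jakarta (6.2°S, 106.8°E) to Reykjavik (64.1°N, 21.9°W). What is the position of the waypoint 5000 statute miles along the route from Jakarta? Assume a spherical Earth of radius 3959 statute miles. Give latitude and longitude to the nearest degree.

The haversine formula gives a central angle δ ≈ 1.948 rad (111.6°) between the endpoints. The total great-circle distance is δ·R ≈ 1.948 × 3959 ≈ 7714 mi, so the target fraction is f = 5000/7714 ≈ 0.648.
Interpolate at f ≈ 0.648 with slerp weights a = sin((1−f)δ)/sin δ ≈ 0.681, b = sin(fδ)/sin δ ≈ 1.025.
p = a·p₁ + b·p₂ ≈ (0.220, 0.481, 0.849); φ = arcsin(p_z) ≈ 58.07°, λ = atan2(p_y, p_x) ≈ 65.44°.

≈ (58°N, 65°E)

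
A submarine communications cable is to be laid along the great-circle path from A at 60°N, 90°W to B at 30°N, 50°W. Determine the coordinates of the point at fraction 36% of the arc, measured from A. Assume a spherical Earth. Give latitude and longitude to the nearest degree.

≈ 51°N, 70°W

Write both endpoints as unit vectors p₁, p₂ with components (cos φ cos λ, cos φ sin λ, sin φ).
The central angle between the endpoints is δ = arccos(p₁·p₂) ≈ 0.700 rad (40.1°).
Interpolate at f = 0.36 with slerp weights a = sin((1−f)δ)/sin δ ≈ 0.672, b = sin(fδ)/sin δ ≈ 0.387.
p = a·p₁ + b·p₂ ≈ (0.215, -0.593, 0.776); φ = arcsin(p_z) ≈ 50.88°, λ = atan2(p_y, p_x) ≈ -70.03°.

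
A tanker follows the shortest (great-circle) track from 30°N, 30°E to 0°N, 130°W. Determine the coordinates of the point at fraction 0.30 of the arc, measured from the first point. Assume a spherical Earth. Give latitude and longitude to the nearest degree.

From cos δ = sin φ₁ sin φ₂ + cos φ₁ cos φ₂ cos Δλ, the central angle is δ ≈ 2.521 rad (144.5°).
Interpolate at f = 0.30 with slerp weights a = sin((1−f)δ)/sin δ ≈ 1.688, b = sin(fδ)/sin δ ≈ 1.181.
p = a·p₁ + b·p₂ ≈ (0.507, -0.174, 0.844); φ = arcsin(p_z) ≈ 57.59°, λ = atan2(p_y, p_x) ≈ -18.90°.

≈ 58°N, 19°W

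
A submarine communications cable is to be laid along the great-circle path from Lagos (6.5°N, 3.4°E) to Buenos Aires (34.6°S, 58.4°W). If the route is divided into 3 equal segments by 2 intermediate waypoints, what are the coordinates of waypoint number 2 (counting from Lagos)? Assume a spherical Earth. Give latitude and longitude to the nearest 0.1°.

≈ 23.2°S, 34.5°W

Convert each endpoint to a unit vector on the sphere (x = cos φ cos λ, y = cos φ sin λ, z = sin φ).
The central angle between the endpoints is δ = arccos(p₁·p₂) ≈ 1.243 rad (71.2°).
Interpolate at f = 2/3 with slerp weights a = sin((1−f)δ)/sin δ ≈ 0.425, b = sin(fδ)/sin δ ≈ 0.778.
p = a·p₁ + b·p₂ ≈ (0.757, -0.521, -0.394); φ = arcsin(p_z) ≈ -23.20°, λ = atan2(p_y, p_x) ≈ -34.51°.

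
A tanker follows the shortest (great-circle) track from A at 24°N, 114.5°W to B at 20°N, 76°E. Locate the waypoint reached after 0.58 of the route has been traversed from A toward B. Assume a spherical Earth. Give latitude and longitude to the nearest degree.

Convert each endpoint to a unit vector on the sphere (x = cos φ cos λ, y = cos φ sin λ, z = sin φ).
The central angle between the endpoints is δ = arccos(p₁·p₂) ≈ 2.353 rad (134.8°).
Interpolate at f = 0.58 with slerp weights a = sin((1−f)δ)/sin δ ≈ 1.177, b = sin(fδ)/sin δ ≈ 1.380.
p = a·p₁ + b·p₂ ≈ (-0.132, 0.280, 0.951); φ = arcsin(p_z) ≈ 71.98°, λ = atan2(p_y, p_x) ≈ 115.33°.

≈ 72°N, 115°E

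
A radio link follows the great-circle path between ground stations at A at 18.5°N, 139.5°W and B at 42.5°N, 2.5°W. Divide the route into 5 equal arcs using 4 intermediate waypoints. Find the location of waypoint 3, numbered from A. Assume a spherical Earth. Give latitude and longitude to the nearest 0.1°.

Convert each endpoint to a unit vector on the sphere (x = cos φ cos λ, y = cos φ sin λ, z = sin φ).
The central angle between the endpoints is δ = arccos(p₁·p₂) ≈ 1.872 rad (107.3°).
Interpolate at f = 3/5 with slerp weights a = sin((1−f)δ)/sin δ ≈ 0.713, b = sin(fδ)/sin δ ≈ 0.944.
p = a·p₁ + b·p₂ ≈ (0.181, -0.470, 0.864); φ = arcsin(p_z) ≈ 59.78°, λ = atan2(p_y, p_x) ≈ -68.89°.

≈ 59.8°N, 68.9°W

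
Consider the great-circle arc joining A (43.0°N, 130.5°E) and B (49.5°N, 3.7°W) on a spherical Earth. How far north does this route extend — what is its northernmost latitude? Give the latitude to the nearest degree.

The great circle lies in the plane with unit normal n̂ = (p₁ × p₂)/|p₁ × p₂|.
Here n̂_z ≈ -0.347; the vertex latitude is φ_max = arccos|n̂_z| ≈ 69.7°.

≈ 70°N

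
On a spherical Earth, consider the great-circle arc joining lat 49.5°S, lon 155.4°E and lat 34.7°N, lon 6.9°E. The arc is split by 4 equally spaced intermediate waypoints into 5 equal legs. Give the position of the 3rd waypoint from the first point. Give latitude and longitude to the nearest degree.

Write both endpoints as unit vectors p₁, p₂ with components (cos φ cos λ, cos φ sin λ, sin φ).
The central angle between the endpoints is δ = arccos(p₁·p₂) ≈ 2.664 rad (152.6°).
Interpolate at f = 3/5 with slerp weights a = sin((1−f)δ)/sin δ ≈ 1.904, b = sin(fδ)/sin δ ≈ 2.175.
p = a·p₁ + b·p₂ ≈ (0.651, 0.730, -0.210); φ = arcsin(p_z) ≈ -12.10°, λ = atan2(p_y, p_x) ≈ 48.26°.

≈ lat 12°S, lon 48°E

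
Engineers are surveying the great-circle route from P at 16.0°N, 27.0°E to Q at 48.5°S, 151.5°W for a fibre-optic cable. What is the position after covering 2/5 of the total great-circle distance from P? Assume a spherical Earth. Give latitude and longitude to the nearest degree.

≈ 43°S, 25°E

Convert each endpoint to a unit vector on the sphere (x = cos φ cos λ, y = cos φ sin λ, z = sin φ).
The central angle between the endpoints is δ = arccos(p₁·p₂) ≈ 2.574 rad (147.5°).
Interpolate at f = 2/5 with slerp weights a = sin((1−f)δ)/sin δ ≈ 1.859, b = sin(fδ)/sin δ ≈ 1.594.
p = a·p₁ + b·p₂ ≈ (0.664, 0.307, -0.681); φ = arcsin(p_z) ≈ -42.96°, λ = atan2(p_y, p_x) ≈ 24.83°.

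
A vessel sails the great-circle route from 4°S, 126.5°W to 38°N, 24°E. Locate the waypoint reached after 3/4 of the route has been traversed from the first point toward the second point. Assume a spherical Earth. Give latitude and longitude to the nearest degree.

From cos δ = sin φ₁ sin φ₂ + cos φ₁ cos φ₂ cos Δλ, the central angle is δ ≈ 2.385 rad (136.6°).
Interpolate at f = 3/4 with slerp weights a = sin((1−f)δ)/sin δ ≈ 0.818, b = sin(fδ)/sin δ ≈ 1.422.
p = a·p₁ + b·p₂ ≈ (0.538, -0.200, 0.819); φ = arcsin(p_z) ≈ 54.94°, λ = atan2(p_y, p_x) ≈ -20.38°.

≈ 55°N, 20°W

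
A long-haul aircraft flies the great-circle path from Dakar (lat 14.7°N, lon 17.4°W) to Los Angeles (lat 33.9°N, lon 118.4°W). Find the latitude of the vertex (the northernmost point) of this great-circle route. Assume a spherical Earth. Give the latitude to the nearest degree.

The great circle lies in the plane with unit normal n̂ = (p₁ × p₂)/|p₁ × p₂|.
Here n̂_z ≈ -0.788; the vertex latitude is φ_max = arccos|n̂_z| ≈ 38.0°.
Check via Clairaut: cos φ_max = |cos φ₁| · sin C = cos(14.7°)·sin(54.6°) ≈ 0.788, again giving ≈ 38.0°.

≈ 38°N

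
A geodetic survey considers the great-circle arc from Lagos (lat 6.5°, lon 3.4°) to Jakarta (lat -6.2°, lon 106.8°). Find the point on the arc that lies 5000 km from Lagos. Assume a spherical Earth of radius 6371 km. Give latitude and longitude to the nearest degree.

≈ lat 1°, lon 48°

Convert each endpoint to a unit vector on the sphere (x = cos φ cos λ, y = cos φ sin λ, z = sin φ).
The central angle between the endpoints is δ = arccos(p₁·p₂) ≈ 1.814 rad (104.0°). The total great-circle distance is δ·R ≈ 1.814 × 6371 ≈ 11559 km, so the target fraction is f = 5000/11559 ≈ 0.433.
Interpolate at f ≈ 0.433 with slerp weights a = sin((1−f)δ)/sin δ ≈ 0.883, b = sin(fδ)/sin δ ≈ 0.728.
p = a·p₁ + b·p₂ ≈ (0.667, 0.745, 0.021); φ = arcsin(p_z) ≈ 1.22°, λ = atan2(p_y, p_x) ≈ 48.18°.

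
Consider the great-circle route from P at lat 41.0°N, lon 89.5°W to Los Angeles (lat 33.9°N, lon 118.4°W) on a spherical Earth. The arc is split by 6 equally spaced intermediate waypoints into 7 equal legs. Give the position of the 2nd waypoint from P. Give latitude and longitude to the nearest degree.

≈ lat 40°N, lon 98°W

Convert each endpoint to a unit vector on the sphere (x = cos φ cos λ, y = cos φ sin λ, z = sin φ).
The central angle between the endpoints is δ = arccos(p₁·p₂) ≈ 0.417 rad (23.9°).
Interpolate at f = 2/7 with slerp weights a = sin((1−f)δ)/sin δ ≈ 0.725, b = sin(fδ)/sin δ ≈ 0.293.
p = a·p₁ + b·p₂ ≈ (-0.111, -0.761, 0.639); φ = arcsin(p_z) ≈ 39.72°, λ = atan2(p_y, p_x) ≈ -98.30°.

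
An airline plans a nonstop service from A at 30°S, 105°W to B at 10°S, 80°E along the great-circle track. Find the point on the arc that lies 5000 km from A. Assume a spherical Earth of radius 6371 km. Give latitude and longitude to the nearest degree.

Convert each endpoint to a unit vector on the sphere (x = cos φ cos λ, y = cos φ sin λ, z = sin φ).
The central angle between the endpoints is δ = arccos(p₁·p₂) ≈ 2.438 rad (139.7°). The total great-circle distance is δ·R ≈ 2.438 × 6371 ≈ 15535 km, so the target fraction is f = 5000/15535 ≈ 0.322.
Interpolate at f ≈ 0.322 with slerp weights a = sin((1−f)δ)/sin δ ≈ 1.541, b = sin(fδ)/sin δ ≈ 1.093.
p = a·p₁ + b·p₂ ≈ (-0.159, -0.229, -0.960); φ = arcsin(p_z) ≈ -73.81°, λ = atan2(p_y, p_x) ≈ -124.66°.

≈ 74°S, 125°W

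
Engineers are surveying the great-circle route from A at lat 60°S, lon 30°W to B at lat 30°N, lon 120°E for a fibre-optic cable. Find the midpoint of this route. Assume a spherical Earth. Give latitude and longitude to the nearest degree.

The haversine formula gives a central angle δ ≈ 2.512 rad (143.9°) between the endpoints.
Interpolate at f = 1/2 with slerp weights a = sin((1−f)δ)/sin δ ≈ 1.614, b = sin(fδ)/sin δ ≈ 1.614.
p = a·p₁ + b·p₂ ≈ (0.000, 0.807, -0.591); φ = arcsin(p_z) ≈ -36.21°, λ = atan2(p_y, p_x) ≈ 90.00°.

≈ lat 36°S, lon 90°E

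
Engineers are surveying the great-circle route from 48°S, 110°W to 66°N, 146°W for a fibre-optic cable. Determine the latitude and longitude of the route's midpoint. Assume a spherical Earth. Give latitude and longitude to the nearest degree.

≈ 9°N, 123°W

The haversine formula gives a central angle δ ≈ 2.047 rad (117.3°) between the endpoints.
Interpolate at f = 1/2 with slerp weights a = sin((1−f)δ)/sin δ ≈ 0.961, b = sin(fδ)/sin δ ≈ 0.961.
p = a·p₁ + b·p₂ ≈ (-0.544, -0.823, 0.164); φ = arcsin(p_z) ≈ 9.43°, λ = atan2(p_y, p_x) ≈ -123.47°.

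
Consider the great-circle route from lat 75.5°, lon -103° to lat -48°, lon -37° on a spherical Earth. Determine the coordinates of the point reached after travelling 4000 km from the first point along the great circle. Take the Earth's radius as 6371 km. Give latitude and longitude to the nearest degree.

≈ lat 44°, lon -62°

Write both endpoints as unit vectors p₁, p₂ with components (cos φ cos λ, cos φ sin λ, sin φ).
The central angle between the endpoints is δ = arccos(p₁·p₂) ≈ 2.280 rad (130.6°). The total great-circle distance is δ·R ≈ 2.280 × 6371 ≈ 14527 km, so the target fraction is f = 4000/14527 ≈ 0.275.
Interpolate at f ≈ 0.275 with slerp weights a = sin((1−f)δ)/sin δ ≈ 1.314, b = sin(fδ)/sin δ ≈ 0.774.
p = a·p₁ + b·p₂ ≈ (0.340, -0.632, 0.696); φ = arcsin(p_z) ≈ 44.14°, λ = atan2(p_y, p_x) ≈ -61.75°.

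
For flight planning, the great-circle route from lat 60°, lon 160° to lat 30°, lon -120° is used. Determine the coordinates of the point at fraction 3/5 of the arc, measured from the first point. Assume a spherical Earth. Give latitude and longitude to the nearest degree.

The haversine formula gives a central angle δ ≈ 1.038 rad (59.5°) between the endpoints.
Interpolate at f = 3/5 with slerp weights a = sin((1−f)δ)/sin δ ≈ 0.468, b = sin(fδ)/sin δ ≈ 0.677.
p = a·p₁ + b·p₂ ≈ (-0.513, -0.428, 0.744); φ = arcsin(p_z) ≈ 48.08°, λ = atan2(p_y, p_x) ≈ -140.19°.

≈ lat 48°, lon -140°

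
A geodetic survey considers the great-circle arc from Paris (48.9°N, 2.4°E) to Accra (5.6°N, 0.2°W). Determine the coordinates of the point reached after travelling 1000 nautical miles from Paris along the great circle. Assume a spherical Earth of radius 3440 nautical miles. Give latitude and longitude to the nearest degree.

Write both endpoints as unit vectors p₁, p₂ with components (cos φ cos λ, cos φ sin λ, sin φ).
The central angle between the endpoints is δ = arccos(p₁·p₂) ≈ 0.757 rad (43.4°). The total great-circle distance is δ·R ≈ 0.757 × 3440 ≈ 2603 nmi, so the target fraction is f = 1000/2603 ≈ 0.384.
Interpolate at f ≈ 0.384 with slerp weights a = sin((1−f)δ)/sin δ ≈ 0.654, b = sin(fδ)/sin δ ≈ 0.417.
p = a·p₁ + b·p₂ ≈ (0.845, 0.017, 0.534); φ = arcsin(p_z) ≈ 32.27°, λ = atan2(p_y, p_x) ≈ 1.12°.

≈ 32°N, 1°E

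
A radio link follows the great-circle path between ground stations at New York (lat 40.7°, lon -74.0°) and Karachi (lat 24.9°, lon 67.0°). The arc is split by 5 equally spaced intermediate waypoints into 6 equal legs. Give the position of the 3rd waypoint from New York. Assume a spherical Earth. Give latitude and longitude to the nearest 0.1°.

≈ lat 61.9°, lon 10.7°

Write both endpoints as unit vectors p₁, p₂ with components (cos φ cos λ, cos φ sin λ, sin φ).
The central angle between the endpoints is δ = arccos(p₁·p₂) ≈ 1.834 rad (105.1°).
Interpolate at f = 3/6 with slerp weights a = sin((1−f)δ)/sin δ ≈ 0.822, b = sin(fδ)/sin δ ≈ 0.822.
p = a·p₁ + b·p₂ ≈ (0.463, 0.087, 0.882); φ = arcsin(p_z) ≈ 61.89°, λ = atan2(p_y, p_x) ≈ 10.67°.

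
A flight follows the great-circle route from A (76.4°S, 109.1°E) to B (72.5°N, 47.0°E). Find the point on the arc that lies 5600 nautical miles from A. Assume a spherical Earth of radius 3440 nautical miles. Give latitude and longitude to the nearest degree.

The haversine formula gives a central angle δ ≈ 2.677 rad (153.4°) between the endpoints. The total great-circle distance is δ·R ≈ 2.677 × 3440 ≈ 9208 nmi, so the target fraction is f = 5600/9208 ≈ 0.608.
Interpolate at f ≈ 0.608 with slerp weights a = sin((1−f)δ)/sin δ ≈ 1.934, b = sin(fδ)/sin δ ≈ 2.227.
p = a·p₁ + b·p₂ ≈ (0.308, 0.919, 0.245); φ = arcsin(p_z) ≈ 14.15°, λ = atan2(p_y, p_x) ≈ 71.48°.

≈ (14°N, 71°E)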